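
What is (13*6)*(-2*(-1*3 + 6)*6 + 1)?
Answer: -2730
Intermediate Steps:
(13*6)*(-2*(-1*3 + 6)*6 + 1) = 78*(-2*(-3 + 6)*6 + 1) = 78*(-2*3*6 + 1) = 78*(-6*6 + 1) = 78*(-36 + 1) = 78*(-35) = -2730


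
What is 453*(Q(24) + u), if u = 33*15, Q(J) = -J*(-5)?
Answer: 278595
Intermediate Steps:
Q(J) = 5*J (Q(J) = -(-5)*J = 5*J)
u = 495
453*(Q(24) + u) = 453*(5*24 + 495) = 453*(120 + 495) = 453*615 = 278595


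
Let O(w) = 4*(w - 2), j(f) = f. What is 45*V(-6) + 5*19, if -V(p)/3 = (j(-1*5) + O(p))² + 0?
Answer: -184720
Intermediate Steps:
O(w) = -8 + 4*w (O(w) = 4*(-2 + w) = -8 + 4*w)
V(p) = -3*(-13 + 4*p)² (V(p) = -3*((-1*5 + (-8 + 4*p))² + 0) = -3*((-5 + (-8 + 4*p))² + 0) = -3*((-13 + 4*p)² + 0) = -3*(-13 + 4*p)²)
45*V(-6) + 5*19 = 45*(-3*(-13 + 4*(-6))²) + 5*19 = 45*(-3*(-13 - 24)²) + 95 = 45*(-3*(-37)²) + 95 = 45*(-3*1369) + 95 = 45*(-4107) + 95 = -184815 + 95 = -184720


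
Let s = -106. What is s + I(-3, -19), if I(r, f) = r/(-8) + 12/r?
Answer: -877/8 ≈ -109.63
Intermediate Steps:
I(r, f) = 12/r - r/8 (I(r, f) = r*(-⅛) + 12/r = -r/8 + 12/r = 12/r - r/8)
s + I(-3, -19) = -106 + (12/(-3) - ⅛*(-3)) = -106 + (12*(-⅓) + 3/8) = -106 + (-4 + 3/8) = -106 - 29/8 = -877/8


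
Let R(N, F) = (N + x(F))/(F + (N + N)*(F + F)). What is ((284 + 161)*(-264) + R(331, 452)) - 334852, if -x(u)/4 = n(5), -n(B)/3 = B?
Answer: -270901634409/598900 ≈ -4.5233e+5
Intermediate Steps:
n(B) = -3*B
x(u) = 60 (x(u) = -(-12)*5 = -4*(-15) = 60)
R(N, F) = (60 + N)/(F + 4*F*N) (R(N, F) = (N + 60)/(F + (N + N)*(F + F)) = (60 + N)/(F + (2*N)*(2*F)) = (60 + N)/(F + 4*F*N))
((284 + 161)*(-264) + R(331, 452)) - 334852 = ((284 + 161)*(-264) + (60 + 331)/(452*(1 + 4*331))) - 334852 = (445*(-264) + (1/452)*391/(1 + 1324)) - 334852 = (-117480 + (1/452)*391/1325) - 334852 = (-117480 + (1/452)*(1/1325)*391) - 334852 = (-117480 + 391/598900) - 334852 = -70358771609/598900 - 334852 = -270901634409/598900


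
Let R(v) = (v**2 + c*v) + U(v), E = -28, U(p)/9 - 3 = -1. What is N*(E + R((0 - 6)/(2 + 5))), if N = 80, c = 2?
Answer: -43040/49 ≈ -878.37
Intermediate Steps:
U(p) = 18 (U(p) = 27 + 9*(-1) = 27 - 9 = 18)
R(v) = 18 + v**2 + 2*v (R(v) = (v**2 + 2*v) + 18 = 18 + v**2 + 2*v)
N*(E + R((0 - 6)/(2 + 5))) = 80*(-28 + (18 + ((0 - 6)/(2 + 5))**2 + 2*((0 - 6)/(2 + 5)))) = 80*(-28 + (18 + (-6/7)**2 + 2*(-6/7))) = 80*(-28 + (18 + 36/49 - 12/7)) = 80*(-28 + 834/49) = 80*(-538/49) = -43040/49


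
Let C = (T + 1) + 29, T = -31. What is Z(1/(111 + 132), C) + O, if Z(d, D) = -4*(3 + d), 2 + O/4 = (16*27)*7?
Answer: 2934464/243 ≈ 12076.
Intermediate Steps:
O = 12088 (O = -8 + 4*((16*27)*7) = -8 + 4*(432*7) = -8 + 4*3024 = -8 + 12096 = 12088)
C = -1 (C = (-31 + 1) + 29 = -30 + 29 = -1)
Z(d, D) = -12 - 4*d
Z(1/(111 + 132), C) + O = (-12 - 4/(111 + 132)) + 12088 = (-12 - 4/243) + 12088 = -2920/243 + 12088 = 2934464/243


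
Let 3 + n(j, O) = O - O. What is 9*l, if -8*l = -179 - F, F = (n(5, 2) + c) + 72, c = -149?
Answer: 891/8 ≈ 111.38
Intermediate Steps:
n(j, O) = -3 (n(j, O) = -3 + (O - O) = -3 + 0 = -3)
F = -80 (F = (-3 - 149) + 72 = -152 + 72 = -80)
l = 99/8 (l = -(-179 - 1*(-80))/8 = -(-179 + 80)/8 = -1/8*(-99) = 99/8 ≈ 12.375)
9*l = 9*(99/8) = 891/8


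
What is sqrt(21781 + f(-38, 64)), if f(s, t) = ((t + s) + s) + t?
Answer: sqrt(21833) ≈ 147.76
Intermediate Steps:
f(s, t) = 2*s + 2*t (f(s, t) = ((s + t) + s) + t = (t + 2*s) + t = 2*s + 2*t)
sqrt(21781 + f(-38, 64)) = sqrt(21781 + (2*(-38) + 2*64)) = sqrt(21781 + (-76 + 128)) = sqrt(21781 + 52) = sqrt(21833)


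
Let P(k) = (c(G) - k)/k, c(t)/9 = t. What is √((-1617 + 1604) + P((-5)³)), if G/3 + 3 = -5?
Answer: I*√7670/25 ≈ 3.5031*I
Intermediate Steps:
G = -24 (G = -9 + 3*(-5) = -9 - 15 = -24)
c(t) = 9*t
P(k) = (-216 - k)/k (P(k) = (9*(-24) - k)/k = (-216 - k)/k)
√((-1617 + 1604) + P((-5)³)) = √((-1617 + 1604) + (-216 - 1*(-5)³)/((-5)³)) = √(-13 + (-216 - 1*(-125))/(-125)) = √(-13 - (-216 + 125)/125) = √(-13 - 1/125*(-91)) = √(-13 + 91/125) = √(-1534/125) = I*√7670/25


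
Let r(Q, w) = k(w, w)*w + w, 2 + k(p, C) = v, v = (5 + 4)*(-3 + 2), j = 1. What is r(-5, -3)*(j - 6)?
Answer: -150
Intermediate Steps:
v = -9 (v = 9*(-1) = -9)
k(p, C) = -11 (k(p, C) = -2 - 9 = -11)
r(Q, w) = -10*w (r(Q, w) = -11*w + w = -10*w)
r(-5, -3)*(j - 6) = (-10*(-3))*(1 - 6) = 30*(-5) = -150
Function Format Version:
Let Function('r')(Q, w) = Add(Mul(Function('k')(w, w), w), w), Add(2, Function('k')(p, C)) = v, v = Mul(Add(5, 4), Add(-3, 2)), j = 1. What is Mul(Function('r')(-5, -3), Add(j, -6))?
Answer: -150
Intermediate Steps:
v = -9 (v = Mul(9, -1) = -9)
Function('k')(p, C) = -11 (Function('k')(p, C) = Add(-2, -9) = -11)
Function('r')(Q, w) = Mul(-10, w) (Function('r')(Q, w) = Add(Mul(-11, w), w) = Mul(-10, w))
Mul(Function('r')(-5, -3), Add(j, -6)) = Mul(Mul(-10, -3), Add(1, -6)) = Mul(30, -5) = -150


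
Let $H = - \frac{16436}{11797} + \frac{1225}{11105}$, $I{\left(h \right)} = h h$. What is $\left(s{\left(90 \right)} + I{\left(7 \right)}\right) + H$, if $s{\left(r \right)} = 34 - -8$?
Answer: $\frac{2350689376}{26201137} \approx 89.717$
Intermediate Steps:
$s{\left(r \right)} = 42$ ($s{\left(r \right)} = 34 + 8 = 42$)
$I{\left(h \right)} = h^{2}$
$H = - \frac{33614091}{26201137}$ ($H = \left(-16436\right) \frac{1}{11797} + 1225 \cdot \frac{1}{11105} = - \frac{16436}{11797} + \frac{245}{2221} = - \frac{33614091}{26201137} \approx -1.2829$)
$\left(s{\left(90 \right)} + I{\left(7 \right)}\right) + H = \left(42 + 7^{2}\right) - \frac{33614091}{26201137} = \left(42 + 49\right) - \frac{33614091}{26201137} = 91 - \frac{33614091}{26201137} = \frac{2350689376}{26201137}$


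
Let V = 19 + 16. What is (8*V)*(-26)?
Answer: -7280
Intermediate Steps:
V = 35
(8*V)*(-26) = (8*35)*(-26) = 280*(-26) = -7280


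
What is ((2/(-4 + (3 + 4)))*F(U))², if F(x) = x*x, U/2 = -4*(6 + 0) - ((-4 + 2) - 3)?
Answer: 8340544/9 ≈ 9.2673e+5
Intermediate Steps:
U = -38 (U = 2*(-4*(6 + 0) - ((-4 + 2) - 3)) = 2*(-4*6 - (-2 - 3)) = 2*(-24 - 1*(-5)) = 2*(-24 + 5) = 2*(-19) = -38)
F(x) = x²
((2/(-4 + (3 + 4)))*F(U))² = ((2/(-4 + (3 + 4)))*(-38)²)² = ((2/(-4 + 7))*1444)² = ((2/3)*1444)² = (((⅓)*2)*1444)² = ((⅔)*1444)² = (2888/3)² = 8340544/9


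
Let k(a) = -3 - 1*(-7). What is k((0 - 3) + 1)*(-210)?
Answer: -840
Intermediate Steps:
k(a) = 4 (k(a) = -3 + 7 = 4)
k((0 - 3) + 1)*(-210) = 4*(-210) = -840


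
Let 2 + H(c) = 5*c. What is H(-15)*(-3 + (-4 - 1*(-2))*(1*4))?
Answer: 847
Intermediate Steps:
H(c) = -2 + 5*c
H(-15)*(-3 + (-4 - 1*(-2))*(1*4)) = (-2 + 5*(-15))*(-3 + (-4 - 1*(-2))*(1*4)) = (-2 - 75)*(-3 + (-4 + 2)*4) = -77*(-3 - 2*4) = -77*(-3 - 8) = -77*(-11) = 847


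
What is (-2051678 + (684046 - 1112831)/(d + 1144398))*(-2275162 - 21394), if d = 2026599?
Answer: 14941083787238029556/3170997 ≈ 4.7118e+12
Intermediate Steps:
(-2051678 + (684046 - 1112831)/(d + 1144398))*(-2275162 - 21394) = (-2051678 + (684046 - 1112831)/(2026599 + 1144398))*(-2275162 - 21394) = (-2051678 - 428785/3170997)*(-2296556) = -6505865211751/3170997*(-2296556) = 14941083787238029556/3170997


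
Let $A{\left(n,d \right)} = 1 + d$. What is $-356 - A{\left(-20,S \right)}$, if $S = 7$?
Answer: $-364$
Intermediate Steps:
$-356 - A{\left(-20,S \right)} = -356 - \left(1 + 7\right) = -356 - 8 = -364$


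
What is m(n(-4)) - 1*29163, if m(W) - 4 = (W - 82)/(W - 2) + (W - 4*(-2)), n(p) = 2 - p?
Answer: -29164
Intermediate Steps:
m(W) = 12 + W + (-82 + W)/(-2 + W) (m(W) = 4 + ((W - 82)/(W - 2) + (W - 4*(-2))) = 4 + ((-82 + W)/(-2 + W) + (W + 8)) = 4 + ((-82 + W)/(-2 + W) + (8 + W)) = 4 + (8 + W + (-82 + W)/(-2 + W)) = 12 + W + (-82 + W)/(-2 + W))
m(n(-4)) - 1*29163 = (-106 + (2 - 1*(-4))**2 + 11*(2 - 1*(-4)))/(-2 + (2 - 1*(-4))) - 1*29163 = (-106 + (2 + 4)**2 + 11*(2 + 4))/(-2 + (2 + 4)) - 29163 = (-106 + 6**2 + 11*6)/(-2 + 6) - 29163 = (-106 + 36 + 66)/4 - 29163 = (1/4)*(-4) - 29163 = -1 - 29163 = -29164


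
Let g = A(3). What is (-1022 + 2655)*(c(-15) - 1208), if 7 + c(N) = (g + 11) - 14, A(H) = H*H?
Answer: -1974297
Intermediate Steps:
A(H) = H**2
g = 9 (g = 3**2 = 9)
c(N) = -1 (c(N) = -7 + ((9 + 11) - 14) = -7 + (20 - 14) = -7 + 6 = -1)
(-1022 + 2655)*(c(-15) - 1208) = (-1022 + 2655)*(-1 - 1208) = 1633*(-1209) = -1974297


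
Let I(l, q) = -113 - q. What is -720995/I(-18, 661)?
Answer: 720995/774 ≈ 931.52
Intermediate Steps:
-720995/I(-18, 661) = -720995/(-113 - 1*661) = -720995/(-113 - 661) = -720995/(-774) = -720995*(-1/774) = 720995/774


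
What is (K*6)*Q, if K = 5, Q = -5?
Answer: -150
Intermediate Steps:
(K*6)*Q = (5*6)*(-5) = 30*(-5) = -150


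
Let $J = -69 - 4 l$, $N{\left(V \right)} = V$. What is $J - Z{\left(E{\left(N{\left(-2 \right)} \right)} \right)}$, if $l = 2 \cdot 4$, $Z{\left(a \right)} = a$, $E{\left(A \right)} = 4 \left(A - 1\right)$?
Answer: $-89$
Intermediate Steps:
$E{\left(A \right)} = -4 + 4 A$ ($E{\left(A \right)} = 4 \left(-1 + A\right) = -4 + 4 A$)
$l = 8$
$J = -101$ ($J = -69 - 32 = -101$)
$J - Z{\left(E{\left(N{\left(-2 \right)} \right)} \right)} = -101 - \left(-4 + 4 \left(-2\right)\right) = -101 - \left(-4 - 8\right) = -101 - -12 = -101 + 12 = -89$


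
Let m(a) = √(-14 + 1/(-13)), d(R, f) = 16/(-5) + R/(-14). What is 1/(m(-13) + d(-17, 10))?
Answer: -126490/1147873 - 4900*I*√2379/1147873 ≈ -0.1102 - 0.20821*I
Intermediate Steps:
d(R, f) = -16/5 - R/14 (d(R, f) = 16*(-⅕) + R*(-1/14) = -16/5 - R/14)
m(a) = I*√2379/13 (m(a) = √(-14 - 1/13) = √(-183/13) = I*√2379/13)
1/(m(-13) + d(-17, 10)) = 1/(I*√2379/13 + (-16/5 - 1/14*(-17))) = 1/(I*√2379/13 + (-16/5 + 17/14)) = 1/(I*√2379/13 - 139/70) = 1/(-139/70 + I*√2379/13)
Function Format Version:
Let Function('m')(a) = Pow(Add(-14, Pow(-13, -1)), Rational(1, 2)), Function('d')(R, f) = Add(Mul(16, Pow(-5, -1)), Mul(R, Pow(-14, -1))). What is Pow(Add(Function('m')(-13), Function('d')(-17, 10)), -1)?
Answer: Add(Rational(-126490, 1147873), Mul(Rational(-4900, 1147873), I, Pow(2379, Rational(1, 2)))) ≈ Add(-0.11020, Mul(-0.20821, I))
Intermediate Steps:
Function('d')(R, f) = Add(Rational(-16, 5), Mul(Rational(-1, 14), R)) (Function('d')(R, f) = Add(Mul(16, Rational(-1, 5)), Mul(R, Rational(-1, 14))) = Add(Rational(-16, 5), Mul(Rational(-1, 14), R)))
Function('m')(a) = Mul(Rational(1, 13), I, Pow(2379, Rational(1, 2))) (Function('m')(a) = Pow(Add(-14, Rational(-1, 13)), Rational(1, 2)) = Pow(Rational(-183, 13), Rational(1, 2)) = Mul(Rational(1, 13), I, Pow(2379, Rational(1, 2))))
Pow(Add(Function('m')(-13), Function('d')(-17, 10)), -1) = Pow(Add(Mul(Rational(1, 13), I, Pow(2379, Rational(1, 2))), Add(Rational(-16, 5), Mul(Rational(-1, 14), -17))), -1) = Pow(Add(Mul(Rational(1, 13), I, Pow(2379, Rational(1, 2))), Add(Rational(-16, 5), Rational(17, 14))), -1) = Pow(Add(Mul(Rational(1, 13), I, Pow(2379, Rational(1, 2))), Rational(-139, 70)), -1) = Pow(Add(Rational(-139, 70), Mul(Rational(1, 13), I, Pow(2379, Rational(1, 2)))), -1)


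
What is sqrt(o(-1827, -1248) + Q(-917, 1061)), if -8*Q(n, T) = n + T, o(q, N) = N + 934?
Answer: 2*I*sqrt(83) ≈ 18.221*I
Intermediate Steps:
o(q, N) = 934 + N
Q(n, T) = -T/8 - n/8 (Q(n, T) = -(n + T)/8 = -(T + n)/8 = -T/8 - n/8)
sqrt(o(-1827, -1248) + Q(-917, 1061)) = sqrt((934 - 1248) + (-1/8*1061 - 1/8*(-917))) = sqrt(-314 + (-1061/8 + 917/8)) = sqrt(-314 - 18) = sqrt(-332) = 2*I*sqrt(83)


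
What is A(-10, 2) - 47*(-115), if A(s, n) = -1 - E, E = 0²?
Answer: 5404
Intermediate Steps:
E = 0
A(s, n) = -1 (A(s, n) = -1 - 1*0 = -1 + 0 = -1)
A(-10, 2) - 47*(-115) = -1 - 47*(-115) = -1 + 5405 = 5404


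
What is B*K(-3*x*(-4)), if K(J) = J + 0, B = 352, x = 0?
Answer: 0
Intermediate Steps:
K(J) = J
B*K(-3*x*(-4)) = 352*(-3*0*(-4)) = 352*(0*(-4)) = 352*0 = 0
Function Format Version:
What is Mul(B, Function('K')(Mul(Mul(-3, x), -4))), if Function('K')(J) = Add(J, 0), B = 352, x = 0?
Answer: 0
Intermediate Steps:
Function('K')(J) = J
Mul(B, Function('K')(Mul(Mul(-3, x), -4))) = Mul(352, Mul(Mul(-3, 0), -4)) = Mul(352, Mul(0, -4)) = Mul(352, 0) = 0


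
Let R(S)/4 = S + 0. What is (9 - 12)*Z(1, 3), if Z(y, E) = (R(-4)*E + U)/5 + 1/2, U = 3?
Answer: 51/2 ≈ 25.500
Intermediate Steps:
R(S) = 4*S (R(S) = 4*(S + 0) = 4*S)
Z(y, E) = 11/10 - 16*E/5 (Z(y, E) = ((4*(-4))*E + 3)/5 + 1/2 = (-16*E + 3)*(⅕) + 1*(½) = (3 - 16*E)*(⅕) + ½ = (⅗ - 16*E/5) + ½ = 11/10 - 16*E/5)
(9 - 12)*Z(1, 3) = (9 - 12)*(11/10 - 16/5*3) = -3*(11/10 - 48/5) = -3*(-17/2) = 51/2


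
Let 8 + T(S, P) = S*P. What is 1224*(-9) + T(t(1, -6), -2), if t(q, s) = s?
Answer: -11012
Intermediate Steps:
T(S, P) = -8 + P*S (T(S, P) = -8 + S*P = -8 + P*S)
1224*(-9) + T(t(1, -6), -2) = 1224*(-9) + (-8 - 2*(-6)) = -11016 + (-8 + 12) = -11016 + 4 = -11012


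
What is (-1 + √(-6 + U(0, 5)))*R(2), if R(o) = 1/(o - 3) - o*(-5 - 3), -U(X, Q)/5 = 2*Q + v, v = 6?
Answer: -15 + 15*I*√86 ≈ -15.0 + 139.1*I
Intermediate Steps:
U(X, Q) = -30 - 10*Q (U(X, Q) = -5*(2*Q + 6) = -5*(6 + 2*Q) = -30 - 10*Q)
R(o) = 1/(-3 + o) + 8*o (R(o) = 1/(-3 + o) - o*(-8) = 1/(-3 + o) - (-8)*o = 1/(-3 + o) + 8*o)
(-1 + √(-6 + U(0, 5)))*R(2) = (-1 + √(-6 + (-30 - 10*5)))*((1 - 24*2 + 8*2²)/(-3 + 2)) = (-1 + √(-6 + (-30 - 50)))*((1 - 48 + 8*4)/(-1)) = (-1 + √(-6 - 80))*(-(1 - 48 + 32)) = (-1 + √(-86))*(-1*(-15)) = (-1 + I*√86)*15 = -15 + 15*I*√86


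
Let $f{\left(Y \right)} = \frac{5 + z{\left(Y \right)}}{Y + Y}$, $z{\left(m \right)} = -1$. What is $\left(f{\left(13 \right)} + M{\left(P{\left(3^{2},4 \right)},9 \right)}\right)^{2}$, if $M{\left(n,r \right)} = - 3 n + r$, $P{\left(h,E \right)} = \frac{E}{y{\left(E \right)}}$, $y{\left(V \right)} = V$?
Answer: $\frac{6400}{169} \approx 37.87$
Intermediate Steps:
$f{\left(Y \right)} = \frac{2}{Y}$ ($f{\left(Y \right)} = \frac{5 - 1}{Y + Y} = \frac{4}{2 Y} = 4 \frac{1}{2 Y} = \frac{2}{Y}$)
$P{\left(h,E \right)} = 1$ ($P{\left(h,E \right)} = \frac{E}{E} = 1$)
$M{\left(n,r \right)} = r - 3 n$
$\left(f{\left(13 \right)} + M{\left(P{\left(3^{2},4 \right)},9 \right)}\right)^{2} = \left(\frac{2}{13} + \left(9 - 3\right)\right)^{2} = \left(2 \cdot \frac{1}{13} + \left(9 - 3\right)\right)^{2} = \left(\frac{2}{13} + 6\right)^{2} = \left(\frac{80}{13}\right)^{2} = \frac{6400}{169}$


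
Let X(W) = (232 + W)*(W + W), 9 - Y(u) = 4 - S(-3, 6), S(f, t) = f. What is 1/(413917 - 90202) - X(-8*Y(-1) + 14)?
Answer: 297817801/323715 ≈ 920.00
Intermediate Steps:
Y(u) = 2 (Y(u) = 9 - (4 - 1*(-3)) = 9 - (4 + 3) = 9 - 1*7 = 9 - 7 = 2)
X(W) = 2*W*(232 + W) (X(W) = (232 + W)*(2*W) = 2*W*(232 + W))
1/(413917 - 90202) - X(-8*Y(-1) + 14) = 1/(413917 - 90202) - 2*(-8*2 + 14)*(232 + (-8*2 + 14)) = 1/323715 - 2*(-16 + 14)*(232 + (-16 + 14)) = 1/323715 - 2*(-2)*(232 - 2) = 1/323715 - 2*(-2)*230 = 1/323715 - 1*(-920) = 1/323715 + 920 = 297817801/323715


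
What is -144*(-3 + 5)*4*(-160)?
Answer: 184320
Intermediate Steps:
-144*(-3 + 5)*4*(-160) = -288*4*(-160) = -144*8*(-160) = -1152*(-160) = 184320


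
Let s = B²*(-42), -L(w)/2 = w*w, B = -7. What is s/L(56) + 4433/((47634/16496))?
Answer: 2340556733/1524288 ≈ 1535.5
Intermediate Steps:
L(w) = -2*w² (L(w) = -2*w*w = -2*w²)
s = -2058 (s = (-7)²*(-42) = 49*(-42) = -2058)
s/L(56) + 4433/((47634/16496)) = -2058/((-2*56²)) + 4433/((47634/16496)) = -2058/((-2*3136)) + 4433/((47634*(1/16496))) = -2058/(-6272) + 4433/(23817/8248) = -2058*(-1/6272) + 4433*(8248/23817) = 21/64 + 36563384/23817 = 2340556733/1524288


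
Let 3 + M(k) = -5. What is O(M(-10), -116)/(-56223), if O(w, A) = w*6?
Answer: 16/18741 ≈ 0.00085374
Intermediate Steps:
M(k) = -8 (M(k) = -3 - 5 = -8)
O(w, A) = 6*w
O(M(-10), -116)/(-56223) = (6*(-8))/(-56223) = -48*(-1/56223) = 16/18741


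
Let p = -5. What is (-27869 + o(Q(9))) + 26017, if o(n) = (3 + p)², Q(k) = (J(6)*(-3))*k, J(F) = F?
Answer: -1848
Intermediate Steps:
Q(k) = -18*k (Q(k) = (6*(-3))*k = -18*k)
o(n) = 4 (o(n) = (3 - 5)² = (-2)² = 4)
(-27869 + o(Q(9))) + 26017 = (-27869 + 4) + 26017 = -27865 + 26017 = -1848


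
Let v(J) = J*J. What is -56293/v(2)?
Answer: -56293/4 ≈ -14073.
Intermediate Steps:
v(J) = J**2
-56293/v(2) = -56293/(2**2) = -56293/4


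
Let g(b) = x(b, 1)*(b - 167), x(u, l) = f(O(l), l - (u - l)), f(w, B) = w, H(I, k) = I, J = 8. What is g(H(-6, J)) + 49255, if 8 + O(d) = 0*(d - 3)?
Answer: 50639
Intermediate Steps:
O(d) = -8 (O(d) = -8 + 0*(d - 3) = -8 + 0*(-3 + d) = -8 + 0 = -8)
x(u, l) = -8
g(b) = 1336 - 8*b (g(b) = -8*(b - 167) = -8*(-167 + b) = 1336 - 8*b)
g(H(-6, J)) + 49255 = (1336 - 8*(-6)) + 49255 = (1336 + 48) + 49255 = 1384 + 49255 = 50639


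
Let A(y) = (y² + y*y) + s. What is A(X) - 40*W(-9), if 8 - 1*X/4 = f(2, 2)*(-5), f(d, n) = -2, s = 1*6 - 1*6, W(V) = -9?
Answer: 488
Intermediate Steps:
s = 0 (s = 6 - 6 = 0)
X = -8 (X = 32 - (-8)*(-5) = 32 - 4*10 = 32 - 40 = -8)
A(y) = 2*y² (A(y) = (y² + y*y) + 0 = (y² + y²) + 0 = 2*y² + 0 = 2*y²)
A(X) - 40*W(-9) = 2*(-8)² - 40*(-9) = 2*64 + 360 = 128 + 360 = 488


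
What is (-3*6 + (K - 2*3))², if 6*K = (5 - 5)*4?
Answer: 576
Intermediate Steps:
K = 0 (K = ((5 - 5)*4)/6 = (0*4)/6 = (⅙)*0 = 0)
(-3*6 + (K - 2*3))² = (-3*6 + (0 - 2*3))² = (-18 + (0 - 6))² = (-18 - 6)² = (-24)² = 576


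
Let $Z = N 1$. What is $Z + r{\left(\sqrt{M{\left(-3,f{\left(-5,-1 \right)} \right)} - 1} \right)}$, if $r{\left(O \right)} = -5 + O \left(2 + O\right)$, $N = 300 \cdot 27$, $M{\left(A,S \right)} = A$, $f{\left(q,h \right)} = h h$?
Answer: $8091 + 4 i \approx 8091.0 + 4.0 i$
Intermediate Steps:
$f{\left(q,h \right)} = h^{2}$
$N = 8100$
$Z = 8100$ ($Z = 8100 \cdot 1 = 8100$)
$Z + r{\left(\sqrt{M{\left(-3,f{\left(-5,-1 \right)} \right)} - 1} \right)} = 8100 + \left(-5 + \left(\sqrt{-3 - 1}\right)^{2} + 2 \sqrt{-3 - 1}\right) = 8100 + \left(-5 + \left(\sqrt{-4}\right)^{2} + 2 \sqrt{-4}\right) = 8100 + \left(-5 + \left(2 i\right)^{2} + 2 \cdot 2 i\right) = 8100 - \left(9 - 4 i\right) = 8091 + 4 i$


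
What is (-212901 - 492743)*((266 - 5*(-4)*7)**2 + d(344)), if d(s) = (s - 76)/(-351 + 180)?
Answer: -19889767267072/171 ≈ -1.1631e+11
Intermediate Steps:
d(s) = 4/9 - s/171 (d(s) = (-76 + s)/(-171) = (-76 + s)*(-1/171) = 4/9 - s/171)
(-212901 - 492743)*((266 - 5*(-4)*7)**2 + d(344)) = (-212901 - 492743)*((266 - 5*(-4)*7)**2 + (4/9 - 1/171*344)) = -705644*((266 + 20*7)**2 + (4/9 - 344/171)) = -705644*((266 + 140)**2 - 268/171) = -705644*(406**2 - 268/171) = -705644*(164836 - 268/171) = -705644*28186688/171 = -19889767267072/171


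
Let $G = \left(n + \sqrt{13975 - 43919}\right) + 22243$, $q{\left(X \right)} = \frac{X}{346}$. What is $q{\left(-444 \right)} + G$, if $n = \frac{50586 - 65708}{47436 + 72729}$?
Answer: $\frac{462370313699}{20788545} + 2 i \sqrt{7486} \approx 22242.0 + 173.04 i$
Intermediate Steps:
$q{\left(X \right)} = \frac{X}{346}$ ($q{\left(X \right)} = X \frac{1}{346} = \frac{X}{346}$)
$n = - \frac{15122}{120165} \approx -0.12584$
$G = \frac{2672814973}{120165} + 2 i \sqrt{7486}$ ($G = \left(- \frac{15122}{120165} + \sqrt{13975 - 43919}\right) + 22243 = \left(- \frac{15122}{120165} + \sqrt{-29944}\right) + 22243 = \left(- \frac{15122}{120165} + 2 i \sqrt{7486}\right) + 22243 = \frac{2672814973}{120165} + 2 i \sqrt{7486} \approx 22243.0 + 173.04 i$)
$q{\left(-444 \right)} + G = \frac{1}{346} \left(-444\right) + \left(\frac{2672814973}{120165} + 2 i \sqrt{7486}\right) = - \frac{222}{173} + \left(\frac{2672814973}{120165} + 2 i \sqrt{7486}\right) = \frac{462370313699}{20788545} + 2 i \sqrt{7486}$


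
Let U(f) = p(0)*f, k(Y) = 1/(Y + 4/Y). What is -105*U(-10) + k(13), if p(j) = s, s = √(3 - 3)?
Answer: 13/173 ≈ 0.075145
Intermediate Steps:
s = 0 (s = √0 = 0)
p(j) = 0
U(f) = 0 (U(f) = 0*f = 0)
-105*U(-10) + k(13) = -105*0 + 13/(4 + 13²) = 0 + 13/(4 + 169) = 0 + 13/173 = 13/173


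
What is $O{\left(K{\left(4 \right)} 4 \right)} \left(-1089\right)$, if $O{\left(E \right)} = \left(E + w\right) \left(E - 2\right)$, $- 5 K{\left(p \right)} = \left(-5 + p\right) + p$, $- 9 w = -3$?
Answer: $- \frac{247566}{25} \approx -9902.6$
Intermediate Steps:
$w = \frac{1}{3}$ ($w = \left(- \frac{1}{9}\right) \left(-3\right) = \frac{1}{3} \approx 0.33333$)
$K{\left(p \right)} = 1 - \frac{2 p}{5}$ ($K{\left(p \right)} = - \frac{\left(-5 + p\right) + p}{5} = - \frac{-5 + 2 p}{5} = 1 - \frac{2 p}{5}$)
$O{\left(E \right)} = \left(-2 + E\right) \left(\frac{1}{3} + E\right)$ ($O{\left(E \right)} = \left(E + \frac{1}{3}\right) \left(E - 2\right) = \left(\frac{1}{3} + E\right) \left(-2 + E\right) = \left(-2 + E\right) \left(\frac{1}{3} + E\right)$)
$O{\left(K{\left(4 \right)} 4 \right)} \left(-1089\right) = \left(- \frac{2}{3} + \left(\left(1 - \frac{8}{5}\right) 4\right)^{2} - \frac{5 \left(1 - \frac{8}{5}\right) 4}{3}\right) \left(-1089\right) = \left(- \frac{2}{3} + \left(\left(- \frac{3}{5}\right) 4\right)^{2} - \frac{5 \left(\left(- \frac{3}{5}\right) 4\right)}{3}\right) \left(-1089\right) = \left(- \frac{2}{3} + \left(- \frac{12}{5}\right)^{2} - -4\right) \left(-1089\right) = \left(- \frac{2}{3} + \frac{144}{25} + 4\right) \left(-1089\right) = \frac{682}{75} \left(-1089\right) = - \frac{247566}{25}$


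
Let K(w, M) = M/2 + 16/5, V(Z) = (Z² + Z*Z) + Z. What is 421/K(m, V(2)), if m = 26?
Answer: 2105/41 ≈ 51.341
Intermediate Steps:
V(Z) = Z + 2*Z² (V(Z) = (Z² + Z²) + Z = 2*Z² + Z = Z + 2*Z²)
K(w, M) = 16/5 + M/2 (K(w, M) = M*(½) + 16*(⅕) = M/2 + 16/5 = 16/5 + M/2)
421/K(m, V(2)) = 421/(16/5 + (2*(1 + 2*2))/2) = 421/(16/5 + (2*(1 + 4))/2) = 421/(16/5 + (2*5)/2) = 421/(16/5 + (½)*10) = 421/(16/5 + 5) = 421/(41/5) = 421*(5/41) = 2105/41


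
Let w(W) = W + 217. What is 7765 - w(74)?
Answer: 7474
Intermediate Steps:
w(W) = 217 + W
7765 - w(74) = 7765 - (217 + 74) = 7765 - 1*291 = 7765 - 291 = 7474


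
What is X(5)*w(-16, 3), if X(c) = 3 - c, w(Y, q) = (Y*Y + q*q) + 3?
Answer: -536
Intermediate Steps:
w(Y, q) = 3 + Y² + q² (w(Y, q) = (Y² + q²) + 3 = 3 + Y² + q²)
X(5)*w(-16, 3) = (3 - 1*5)*(3 + (-16)² + 3²) = (3 - 5)*(3 + 256 + 9) = -2*268 = -536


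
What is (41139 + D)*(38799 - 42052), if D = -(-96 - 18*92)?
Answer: -139524423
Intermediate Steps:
D = 1752 (D = -(-96 - 1656) = -1*(-1752) = 1752)
(41139 + D)*(38799 - 42052) = (41139 + 1752)*(38799 - 42052) = 42891*(-3253) = -139524423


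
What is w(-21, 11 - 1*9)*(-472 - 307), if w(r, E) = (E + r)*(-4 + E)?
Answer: -29602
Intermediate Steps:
w(r, E) = (-4 + E)*(E + r)
w(-21, 11 - 1*9)*(-472 - 307) = ((11 - 1*9)**2 - 4*(11 - 1*9) - 4*(-21) + (11 - 1*9)*(-21))*(-472 - 307) = ((11 - 9)**2 - 4*(11 - 9) + 84 + (11 - 9)*(-21))*(-779) = (2**2 - 4*2 + 84 + 2*(-21))*(-779) = (4 - 8 + 84 - 42)*(-779) = 38*(-779) = -29602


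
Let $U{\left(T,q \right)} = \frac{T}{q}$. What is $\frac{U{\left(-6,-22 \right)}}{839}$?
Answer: $\frac{3}{9229} \approx 0.00032506$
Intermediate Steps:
$\frac{U{\left(-6,-22 \right)}}{839} = \frac{\left(-6\right) \frac{1}{-22}}{839} = \left(-6\right) \left(- \frac{1}{22}\right) \frac{1}{839} = \frac{3}{11} \cdot \frac{1}{839} = \frac{3}{9229}$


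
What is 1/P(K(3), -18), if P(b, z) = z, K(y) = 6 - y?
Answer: -1/18 ≈ -0.055556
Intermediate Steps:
1/P(K(3), -18) = 1/(-18) = -1/18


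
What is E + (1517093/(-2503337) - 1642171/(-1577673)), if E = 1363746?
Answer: 5386044531551844584/3949447194801 ≈ 1.3637e+6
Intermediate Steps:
E + (1517093/(-2503337) - 1642171/(-1577673)) = 1363746 + (1517093/(-2503337) - 1642171/(-1577673)) = 1363746 + (1517093*(-1/2503337) - 1642171*(-1/1577673)) = 1363746 + (-1517093/2503337 + 1642171/1577673) = 1363746 + 1717430760038/3949447194801 = 5386044531551844584/3949447194801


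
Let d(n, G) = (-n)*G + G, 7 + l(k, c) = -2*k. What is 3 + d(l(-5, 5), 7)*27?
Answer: -375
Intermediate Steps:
l(k, c) = -7 - 2*k
d(n, G) = G - G*n (d(n, G) = -G*n + G = G - G*n)
3 + d(l(-5, 5), 7)*27 = 3 + (7*(1 - (-7 - 2*(-5))))*27 = 3 + (7*(1 - (-7 + 10)))*27 = 3 + (7*(1 - 1*3))*27 = 3 + (7*(1 - 3))*27 = 3 + (7*(-2))*27 = 3 - 14*27 = 3 - 378 = -375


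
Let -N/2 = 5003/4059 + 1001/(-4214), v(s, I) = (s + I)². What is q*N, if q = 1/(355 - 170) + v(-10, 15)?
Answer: -1249723666/25113935 ≈ -49.762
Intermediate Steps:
v(s, I) = (I + s)²
q = 4626/185 (q = 1/(355 - 170) + (15 - 10)² = 1/185 + 5² = 1/185 + 25 = 4626/185 ≈ 25.005)
N = -2431369/1221759 (N = -2*(5003/4059 + 1001/(-4214)) = -2*(5003*(1/4059) + 1001*(-1/4214)) = -2*(5003/4059 - 143/602) = -2*2431369/2443518 = -2431369/1221759 ≈ -1.9901)
q*N = (4626/185)*(-2431369/1221759) = -1249723666/25113935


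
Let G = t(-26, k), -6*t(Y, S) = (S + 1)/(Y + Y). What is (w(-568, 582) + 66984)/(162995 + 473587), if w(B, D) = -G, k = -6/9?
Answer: 62697023/595840752 ≈ 0.10522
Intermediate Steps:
k = -⅔ (k = -6*⅑ = -⅔ ≈ -0.66667)
t(Y, S) = -(1 + S)/(12*Y) (t(Y, S) = -(S + 1)/(6*(Y + Y)) = -(1 + S)/(6*(2*Y)) = -(1 + S)*1/(2*Y)/6 = -(1 + S)/(12*Y))
G = 1/936 (G = (1/12)*(-1 - 1*(-⅔))/(-26) = (1/12)*(-1/26)*(-1 + ⅔) = (1/12)*(-1/26)*(-⅓) = 1/936 ≈ 0.0010684)
w(B, D) = -1/936 (w(B, D) = -1*1/936 = -1/936)
(w(-568, 582) + 66984)/(162995 + 473587) = (-1/936 + 66984)/(162995 + 473587) = (62697023/936)/636582 = (62697023/936)*(1/636582) = 62697023/595840752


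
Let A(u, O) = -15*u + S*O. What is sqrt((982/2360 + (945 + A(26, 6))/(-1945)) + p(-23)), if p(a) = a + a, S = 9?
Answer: I*sqrt(96704704079)/45902 ≈ 6.7747*I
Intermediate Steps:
p(a) = 2*a
A(u, O) = -15*u + 9*O
sqrt((982/2360 + (945 + A(26, 6))/(-1945)) + p(-23)) = sqrt((982/2360 + (945 + (-15*26 + 9*6))/(-1945)) + 2*(-23)) = sqrt((982*(1/2360) + (945 + (-390 + 54))*(-1/1945)) - 46) = sqrt((491/1180 + (945 - 336)*(-1/1945)) - 46) = sqrt((491/1180 + 609*(-1/1945)) - 46) = sqrt((491/1180 - 609/1945) - 46) = sqrt(9455/91804 - 46) = sqrt(-4213529/91804) = I*sqrt(96704704079)/45902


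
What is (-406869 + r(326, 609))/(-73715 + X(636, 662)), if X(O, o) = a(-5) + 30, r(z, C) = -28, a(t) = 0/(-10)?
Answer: 406897/73685 ≈ 5.5221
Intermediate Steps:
a(t) = 0 (a(t) = 0*(-⅒) = 0)
X(O, o) = 30 (X(O, o) = 0 + 30 = 30)
(-406869 + r(326, 609))/(-73715 + X(636, 662)) = (-406869 - 28)/(-73715 + 30) = -406897/(-73685) = -406897*(-1/73685) = 406897/73685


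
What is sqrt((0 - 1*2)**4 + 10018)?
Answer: sqrt(10034) ≈ 100.17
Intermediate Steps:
sqrt((0 - 1*2)**4 + 10018) = sqrt((0 - 2)**4 + 10018) = sqrt((-2)**4 + 10018) = sqrt(16 + 10018) = sqrt(10034)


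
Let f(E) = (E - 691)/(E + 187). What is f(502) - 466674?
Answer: -321538575/689 ≈ -4.6667e+5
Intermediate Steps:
f(E) = (-691 + E)/(187 + E)
f(502) - 466674 = (-691 + 502)/(187 + 502) - 466674 = -189/689 - 466674 = -321538575/689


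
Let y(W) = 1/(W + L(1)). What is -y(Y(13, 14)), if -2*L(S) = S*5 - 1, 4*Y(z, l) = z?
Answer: -4/5 ≈ -0.80000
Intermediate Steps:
Y(z, l) = z/4
L(S) = 1/2 - 5*S/2 (L(S) = -(S*5 - 1)/2 = -(5*S - 1)/2 = -(-1 + 5*S)/2 = 1/2 - 5*S/2)
y(W) = 1/(-2 + W) (y(W) = 1/(W + (1/2 - 5/2*1)) = 1/(W + (1/2 - 5/2)) = 1/(W - 2) = 1/(-2 + W))
-y(Y(13, 14)) = -1/(-2 + (1/4)*13) = -1/(-2 + 13/4) = -1/5/4 = -1*4/5 = -4/5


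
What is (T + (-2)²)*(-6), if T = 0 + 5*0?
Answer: -24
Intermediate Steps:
T = 0 (T = 0 + 0 = 0)
(T + (-2)²)*(-6) = (0 + (-2)²)*(-6) = (0 + 4)*(-6) = 4*(-6) = -24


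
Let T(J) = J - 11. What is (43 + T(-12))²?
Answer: 400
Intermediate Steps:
T(J) = -11 + J
(43 + T(-12))² = (43 + (-11 - 12))² = (43 - 23)² = 20² = 400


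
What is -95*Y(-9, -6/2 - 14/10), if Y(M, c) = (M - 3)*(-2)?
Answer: -2280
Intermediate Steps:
Y(M, c) = 6 - 2*M (Y(M, c) = (-3 + M)*(-2) = 6 - 2*M)
-95*Y(-9, -6/2 - 14/10) = -95*(6 - 2*(-9)) = -95*(6 + 18) = -95*24 = -2280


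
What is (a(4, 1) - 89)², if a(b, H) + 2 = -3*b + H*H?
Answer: 10404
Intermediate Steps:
a(b, H) = -2 + H² - 3*b (a(b, H) = -2 + (-3*b + H*H) = -2 + (-3*b + H²) = -2 + (H² - 3*b) = -2 + H² - 3*b)
(a(4, 1) - 89)² = ((-2 + 1² - 3*4) - 89)² = ((-2 + 1 - 12) - 89)² = (-13 - 89)² = (-102)² = 10404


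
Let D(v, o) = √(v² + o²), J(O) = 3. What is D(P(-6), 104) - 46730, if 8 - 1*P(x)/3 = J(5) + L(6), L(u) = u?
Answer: -46730 + 5*√433 ≈ -46626.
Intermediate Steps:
P(x) = -3 (P(x) = 24 - 3*(3 + 6) = 24 - 3*9 = 24 - 27 = -3)
D(v, o) = √(o² + v²)
D(P(-6), 104) - 46730 = √(104² + (-3)²) - 46730 = √(10816 + 9) - 46730 = √10825 - 46730 = 5*√433 - 46730 = -46730 + 5*√433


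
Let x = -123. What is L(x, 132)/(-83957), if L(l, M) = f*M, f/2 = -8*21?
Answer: 44352/83957 ≈ 0.52827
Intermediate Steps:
f = -336 (f = 2*(-8*21) = 2*(-168) = -336)
L(l, M) = -336*M
L(x, 132)/(-83957) = -336*132/(-83957) = -44352*(-1/83957) = 44352/83957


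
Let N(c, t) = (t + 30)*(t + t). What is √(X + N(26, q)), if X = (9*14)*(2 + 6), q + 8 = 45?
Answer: √5966 ≈ 77.240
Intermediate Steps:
q = 37 (q = -8 + 45 = 37)
N(c, t) = 2*t*(30 + t) (N(c, t) = (30 + t)*(2*t) = 2*t*(30 + t))
X = 1008 (X = 126*8 = 1008)
√(X + N(26, q)) = √(1008 + 2*37*(30 + 37)) = √(1008 + 2*37*67) = √(1008 + 4958) = √5966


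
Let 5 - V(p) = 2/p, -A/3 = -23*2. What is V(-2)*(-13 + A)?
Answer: 750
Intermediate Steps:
A = 138 (A = -(-69)*2 = -3*(-46) = 138)
V(p) = 5 - 2/p
V(-2)*(-13 + A) = (5 - 2/(-2))*(-13 + 138) = (5 - 2*(-½))*125 = (5 + 1)*125 = 6*125 = 750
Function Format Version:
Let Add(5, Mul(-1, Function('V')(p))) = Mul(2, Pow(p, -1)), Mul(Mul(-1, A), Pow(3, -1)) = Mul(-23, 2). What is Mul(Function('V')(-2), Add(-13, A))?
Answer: 750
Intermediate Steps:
A = 138 (A = Mul(-3, Mul(-23, 2)) = Mul(-3, -46) = 138)
Function('V')(p) = Add(5, Mul(-2, Pow(p, -1))) (Function('V')(p) = Add(5, Mul(-1, Mul(2, Pow(p, -1)))) = Add(5, Mul(-2, Pow(p, -1))))
Mul(Function('V')(-2), Add(-13, A)) = Mul(Add(5, Mul(-2, Pow(-2, -1))), Add(-13, 138)) = Mul(Add(5, Mul(-2, Rational(-1, 2))), 125) = Mul(Add(5, 1), 125) = Mul(6, 125) = 750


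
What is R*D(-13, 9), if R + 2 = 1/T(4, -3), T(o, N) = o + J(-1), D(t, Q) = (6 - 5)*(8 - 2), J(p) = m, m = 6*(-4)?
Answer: -123/10 ≈ -12.300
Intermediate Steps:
m = -24
J(p) = -24
D(t, Q) = 6 (D(t, Q) = 1*6 = 6)
T(o, N) = -24 + o (T(o, N) = o - 24 = -24 + o)
R = -41/20 (R = -2 + 1/(-24 + 4) = -2 + 1/(-20) = -2 - 1/20 = -41/20 ≈ -2.0500)
R*D(-13, 9) = -41/20*6 = -123/10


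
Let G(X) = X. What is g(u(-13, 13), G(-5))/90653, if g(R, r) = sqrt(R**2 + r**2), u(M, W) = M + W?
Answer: 5/90653 ≈ 5.5155e-5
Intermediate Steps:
g(u(-13, 13), G(-5))/90653 = sqrt((-13 + 13)**2 + (-5)**2)/90653 = sqrt(0**2 + 25)*(1/90653) = sqrt(0 + 25)*(1/90653) = sqrt(25)*(1/90653) = 5*(1/90653) = 5/90653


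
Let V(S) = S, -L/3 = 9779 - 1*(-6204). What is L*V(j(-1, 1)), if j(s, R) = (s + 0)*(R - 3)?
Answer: -95898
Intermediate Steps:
j(s, R) = s*(-3 + R)
L = -47949 (L = -3*(9779 - 1*(-6204)) = -3*(9779 + 6204) = -3*15983 = -47949)
L*V(j(-1, 1)) = -(-47949)*(-3 + 1) = -(-47949)*(-2) = -47949*2 = -95898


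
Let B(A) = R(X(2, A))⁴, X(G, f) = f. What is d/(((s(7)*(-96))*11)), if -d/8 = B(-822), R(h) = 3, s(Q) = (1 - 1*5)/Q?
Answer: -189/176 ≈ -1.0739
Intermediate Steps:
s(Q) = -4/Q (s(Q) = (1 - 5)/Q = -4/Q)
B(A) = 81 (B(A) = 3⁴ = 81)
d = -648 (d = -8*81 = -648)
d/(((s(7)*(-96))*11)) = -648/((-4/7*(-96))*11) = -648/((-4*⅐*(-96))*11) = -648/(-4/7*(-96)*11) = -648/((384/7)*11) = -648/4224/7 = -648*7/4224 = -189/176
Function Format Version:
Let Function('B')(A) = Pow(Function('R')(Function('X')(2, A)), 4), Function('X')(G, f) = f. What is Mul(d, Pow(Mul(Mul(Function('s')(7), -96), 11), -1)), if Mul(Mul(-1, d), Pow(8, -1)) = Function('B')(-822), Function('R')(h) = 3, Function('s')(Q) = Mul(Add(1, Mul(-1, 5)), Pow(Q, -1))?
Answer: Rational(-189, 176) ≈ -1.0739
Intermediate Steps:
Function('s')(Q) = Mul(-4, Pow(Q, -1)) (Function('s')(Q) = Mul(Add(1, -5), Pow(Q, -1)) = Mul(-4, Pow(Q, -1)))
Function('B')(A) = 81 (Function('B')(A) = Pow(3, 4) = 81)
d = -648 (d = Mul(-8, 81) = -648)
Mul(d, Pow(Mul(Mul(Function('s')(7), -96), 11), -1)) = Mul(-648, Pow(Mul(Mul(Mul(-4, Pow(7, -1)), -96), 11), -1)) = Mul(-648, Pow(Mul(Mul(Mul(-4, Rational(1, 7)), -96), 11), -1)) = Mul(-648, Pow(Mul(Mul(Rational(-4, 7), -96), 11), -1)) = Mul(-648, Pow(Mul(Rational(384, 7), 11), -1)) = Mul(-648, Pow(Rational(4224, 7), -1)) = Mul(-648, Rational(7, 4224)) = Rational(-189, 176)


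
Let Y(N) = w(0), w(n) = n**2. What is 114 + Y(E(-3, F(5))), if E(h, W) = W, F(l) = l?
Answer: 114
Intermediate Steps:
Y(N) = 0 (Y(N) = 0**2 = 0)
114 + Y(E(-3, F(5))) = 114 + 0 = 114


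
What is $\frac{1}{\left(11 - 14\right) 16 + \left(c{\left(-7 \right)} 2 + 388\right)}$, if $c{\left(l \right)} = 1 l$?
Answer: $\frac{1}{326} \approx 0.0030675$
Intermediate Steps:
$c{\left(l \right)} = l$
$\frac{1}{\left(11 - 14\right) 16 + \left(c{\left(-7 \right)} 2 + 388\right)} = \frac{1}{\left(11 - 14\right) 16 + \left(\left(-7\right) 2 + 388\right)} = \frac{1}{\left(-3\right) 16 + \left(-14 + 388\right)} = \frac{1}{-48 + 374} = \frac{1}{326}$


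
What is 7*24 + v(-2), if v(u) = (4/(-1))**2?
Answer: 184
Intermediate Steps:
v(u) = 16 (v(u) = (4*(-1))**2 = (-4)**2 = 16)
7*24 + v(-2) = 7*24 + 16 = 168 + 16 = 184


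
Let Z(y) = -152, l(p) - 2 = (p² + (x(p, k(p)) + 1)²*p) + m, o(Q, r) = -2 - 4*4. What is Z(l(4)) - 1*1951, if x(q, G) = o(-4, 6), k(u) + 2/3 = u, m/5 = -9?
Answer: -2103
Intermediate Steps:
m = -45 (m = 5*(-9) = -45)
k(u) = -⅔ + u
o(Q, r) = -18 (o(Q, r) = -2 - 16 = -18)
x(q, G) = -18
l(p) = -43 + p² + 289*p (l(p) = 2 + ((p² + (-18 + 1)²*p) - 45) = 2 + ((p² + (-17)²*p) - 45) = 2 + ((p² + 289*p) - 45) = 2 + (-45 + p² + 289*p) = -43 + p² + 289*p)
Z(l(4)) - 1*1951 = -152 - 1*1951 = -152 - 1951 = -2103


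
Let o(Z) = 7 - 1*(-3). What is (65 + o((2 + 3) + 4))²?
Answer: 5625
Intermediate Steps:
o(Z) = 10 (o(Z) = 7 + 3 = 10)
(65 + o((2 + 3) + 4))² = (65 + 10)² = 75² = 5625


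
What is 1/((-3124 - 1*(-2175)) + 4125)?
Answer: 1/3176 ≈ 0.00031486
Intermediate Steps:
1/((-3124 - 1*(-2175)) + 4125) = 1/((-3124 + 2175) + 4125) = 1/(-949 + 4125) = 1/3176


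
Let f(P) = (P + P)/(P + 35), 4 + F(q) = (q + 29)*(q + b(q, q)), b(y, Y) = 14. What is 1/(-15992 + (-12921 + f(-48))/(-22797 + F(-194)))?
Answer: -89687/1434442381 ≈ -6.2524e-5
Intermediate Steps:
F(q) = -4 + (14 + q)*(29 + q) (F(q) = -4 + (q + 29)*(q + 14) = -4 + (29 + q)*(14 + q) = -4 + (14 + q)*(29 + q))
f(P) = 2*P/(35 + P) (f(P) = (2*P)/(35 + P) = 2*P/(35 + P))
1/(-15992 + (-12921 + f(-48))/(-22797 + F(-194))) = 1/(-15992 + (-12921 + 2*(-48)/(35 - 48))/(-22797 + (402 + (-194)² + 43*(-194)))) = 1/(-15992 + (-12921 + 2*(-48)/(-13))/(-22797 + (402 + 37636 - 8342))) = 1/(-15992 + (-12921 + 2*(-48)*(-1/13))/(-22797 + 29696)) = 1/(-15992 + (-12921 + 96/13)/6899) = 1/(-15992 - 167877/13*1/6899) = 1/(-15992 - 167877/89687) = 1/(-1434442381/89687) = -89687/1434442381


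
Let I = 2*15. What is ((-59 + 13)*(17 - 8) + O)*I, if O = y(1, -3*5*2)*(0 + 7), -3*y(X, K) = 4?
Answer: -12700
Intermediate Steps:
I = 30
y(X, K) = -4/3 (y(X, K) = -1/3*4 = -4/3)
O = -28/3 (O = -4*(0 + 7)/3 = -4/3*7 = -28/3 ≈ -9.3333)
((-59 + 13)*(17 - 8) + O)*I = ((-59 + 13)*(17 - 8) - 28/3)*30 = (-46*9 - 28/3)*30 = (-414 - 28/3)*30 = -1270/3*30 = -12700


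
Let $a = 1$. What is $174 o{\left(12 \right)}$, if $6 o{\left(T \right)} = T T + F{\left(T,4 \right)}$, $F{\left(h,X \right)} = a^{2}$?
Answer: $4205$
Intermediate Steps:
$F{\left(h,X \right)} = 1$ ($F{\left(h,X \right)} = 1^{2} = 1$)
$o{\left(T \right)} = \frac{1}{6} + \frac{T^{2}}{6}$ ($o{\left(T \right)} = \frac{T T + 1}{6} = \frac{T^{2} + 1}{6} = \frac{1 + T^{2}}{6} = \frac{1}{6} + \frac{T^{2}}{6}$)
$174 o{\left(12 \right)} = 174 \left(\frac{1}{6} + \frac{12^{2}}{6}\right) = 174 \left(\frac{1}{6} + \frac{1}{6} \cdot 144\right) = 174 \left(\frac{1}{6} + 24\right) = 174 \cdot \frac{145}{6} = 4205$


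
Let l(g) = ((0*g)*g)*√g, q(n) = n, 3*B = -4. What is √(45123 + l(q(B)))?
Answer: 13*√267 ≈ 212.42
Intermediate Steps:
B = -4/3 (B = (⅓)*(-4) = -4/3 ≈ -1.3333)
l(g) = 0 (l(g) = (0*g)*√g = 0*√g = 0)
√(45123 + l(q(B))) = √(45123 + 0) = √45123 = 13*√267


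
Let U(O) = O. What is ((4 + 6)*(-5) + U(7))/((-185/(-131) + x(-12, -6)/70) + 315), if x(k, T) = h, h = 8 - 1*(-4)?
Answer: -197155/1451536 ≈ -0.13583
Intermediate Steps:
h = 12 (h = 8 + 4 = 12)
x(k, T) = 12
((4 + 6)*(-5) + U(7))/((-185/(-131) + x(-12, -6)/70) + 315) = ((4 + 6)*(-5) + 7)/((-185/(-131) + 12/70) + 315) = (10*(-5) + 7)/((-185*(-1/131) + 12*(1/70)) + 315) = (-50 + 7)/((185/131 + 6/35) + 315) = -43/(7261/4585 + 315) = -43/1451536/4585 = -43*4585/1451536 = -197155/1451536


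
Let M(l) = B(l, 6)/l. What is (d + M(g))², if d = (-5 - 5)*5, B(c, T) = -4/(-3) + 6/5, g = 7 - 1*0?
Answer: 27164944/11025 ≈ 2463.9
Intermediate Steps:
g = 7 (g = 7 + 0 = 7)
B(c, T) = 38/15 (B(c, T) = -4*(-⅓) + 6*(⅕) = 4/3 + 6/5 = 38/15)
d = -50 (d = -10*5 = -50)
M(l) = 38/(15*l)
(d + M(g))² = (-50 + (38/15)/7)² = (-50 + (38/15)*(⅐))² = (-50 + 38/105)² = (-5212/105)² = 27164944/11025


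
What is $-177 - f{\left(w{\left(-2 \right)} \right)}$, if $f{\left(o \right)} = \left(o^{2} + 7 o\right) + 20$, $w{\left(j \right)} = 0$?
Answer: $-197$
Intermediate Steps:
$f{\left(o \right)} = 20 + o^{2} + 7 o$
$-177 - f{\left(w{\left(-2 \right)} \right)} = -177 - \left(20 + 0^{2} + 7 \cdot 0\right) = -177 - \left(20 + 0 + 0\right) = -177 - 20 = -197$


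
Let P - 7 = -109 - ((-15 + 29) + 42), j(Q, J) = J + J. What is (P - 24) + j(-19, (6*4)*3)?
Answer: -38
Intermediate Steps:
j(Q, J) = 2*J
P = -158 (P = 7 + (-109 - ((-15 + 29) + 42)) = 7 + (-109 - (14 + 42)) = 7 + (-109 - 1*56) = 7 + (-109 - 56) = 7 - 165 = -158)
(P - 24) + j(-19, (6*4)*3) = (-158 - 24) + 2*((6*4)*3) = -182 + 2*(24*3) = -182 + 2*72 = -182 + 144 = -38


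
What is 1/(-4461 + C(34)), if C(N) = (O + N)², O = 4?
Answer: -1/3017 ≈ -0.00033145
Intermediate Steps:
C(N) = (4 + N)²
1/(-4461 + C(34)) = 1/(-4461 + (4 + 34)²) = 1/(-4461 + 38²) = 1/(-4461 + 1444) = 1/(-3017) = -1/3017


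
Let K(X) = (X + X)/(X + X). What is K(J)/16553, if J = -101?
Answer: 1/16553 ≈ 6.0412e-5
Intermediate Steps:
K(X) = 1 (K(X) = (2*X)/((2*X)) = (2*X)*(1/(2*X)) = 1)
K(J)/16553 = 1/16553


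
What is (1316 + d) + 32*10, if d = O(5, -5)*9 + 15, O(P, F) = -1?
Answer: 1642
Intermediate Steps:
d = 6 (d = -1*9 + 15 = -9 + 15 = 6)
(1316 + d) + 32*10 = (1316 + 6) + 32*10 = 1322 + 320 = 1642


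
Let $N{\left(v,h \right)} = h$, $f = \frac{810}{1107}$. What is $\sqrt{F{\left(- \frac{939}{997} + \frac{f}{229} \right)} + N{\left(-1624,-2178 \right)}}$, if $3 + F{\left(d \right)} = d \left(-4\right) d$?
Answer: $\frac{i \sqrt{191419349662421193}}{9360833} \approx 46.739 i$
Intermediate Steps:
$f = \frac{30}{41}$ ($f = 810 \cdot \frac{1}{1107} = \frac{30}{41} \approx 0.73171$)
$F{\left(d \right)} = -3 - 4 d^{2}$ ($F{\left(d \right)} = -3 + d \left(-4\right) d = -3 + - 4 d d = -3 - 4 d^{2}$)
$\sqrt{F{\left(- \frac{939}{997} + \frac{f}{229} \right)} + N{\left(-1624,-2178 \right)}} = \sqrt{\left(-3 - 4 \left(- \frac{939}{997} + \frac{30}{41 \cdot 229}\right)^{2}\right) - 2178} = \sqrt{\left(-3 - 4 \left(\left(-939\right) \frac{1}{997} + \frac{30}{41} \cdot \frac{1}{229}\right)^{2}\right) - 2178} = \sqrt{\left(-3 - 4 \left(- \frac{939}{997} + \frac{30}{9389}\right)^{2}\right) - 2178} = \sqrt{\left(-3 - 4 \left(- \frac{8786361}{9360833}\right)^{2}\right) - 2178} = \sqrt{\left(-3 - \frac{308800558489284}{87625194453889}\right) - 2178} = \sqrt{- \frac{571676141850951}{87625194453889} - 2178} = \sqrt{- \frac{191419349662421193}{87625194453889}} = \frac{i \sqrt{191419349662421193}}{9360833}$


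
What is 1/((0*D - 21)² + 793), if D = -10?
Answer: 1/1234 ≈ 0.00081037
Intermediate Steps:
1/((0*D - 21)² + 793) = 1/((0*(-10) - 21)² + 793) = 1/((0 - 21)² + 793) = 1/((-21)² + 793) = 1/(441 + 793) = 1/1234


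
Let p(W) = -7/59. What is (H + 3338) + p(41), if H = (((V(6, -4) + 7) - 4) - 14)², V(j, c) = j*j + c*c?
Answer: 296114/59 ≈ 5018.9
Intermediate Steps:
V(j, c) = c² + j² (V(j, c) = j² + c² = c² + j²)
p(W) = -7/59 (p(W) = -7*1/59 = -7/59)
H = 1681 (H = (((((-4)² + 6²) + 7) - 4) - 14)² = ((((16 + 36) + 7) - 4) - 14)² = (((52 + 7) - 4) - 14)² = ((59 - 4) - 14)² = (55 - 14)² = 41² = 1681)
(H + 3338) + p(41) = (1681 + 3338) - 7/59 = 5019 - 7/59 = 296114/59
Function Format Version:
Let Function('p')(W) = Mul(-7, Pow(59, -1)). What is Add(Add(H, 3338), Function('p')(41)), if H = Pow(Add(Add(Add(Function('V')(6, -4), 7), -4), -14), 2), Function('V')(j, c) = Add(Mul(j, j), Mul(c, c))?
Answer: Rational(296114, 59) ≈ 5018.9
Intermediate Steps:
Function('V')(j, c) = Add(Pow(c, 2), Pow(j, 2)) (Function('V')(j, c) = Add(Pow(j, 2), Pow(c, 2)) = Add(Pow(c, 2), Pow(j, 2)))
Function('p')(W) = Rational(-7, 59) (Function('p')(W) = Mul(-7, Rational(1, 59)) = Rational(-7, 59))
H = 1681 (H = Pow(Add(Add(Add(Add(Pow(-4, 2), Pow(6, 2)), 7), -4), -14), 2) = Pow(Add(Add(Add(Add(16, 36), 7), -4), -14), 2) = Pow(Add(Add(Add(52, 7), -4), -14), 2) = Pow(Add(Add(59, -4), -14), 2) = Pow(Add(55, -14), 2) = Pow(41, 2) = 1681)
Add(Add(H, 3338), Function('p')(41)) = Add(Add(1681, 3338), Rational(-7, 59)) = Add(5019, Rational(-7, 59)) = Rational(296114, 59)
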